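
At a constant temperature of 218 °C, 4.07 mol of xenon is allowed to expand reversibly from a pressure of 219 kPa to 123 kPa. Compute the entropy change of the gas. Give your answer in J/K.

ΔS_gas = 19.5 J/K

For an isothermal ideal gas ΔS_gas = nR ln(P₁/P₂) = 4.07 × 8.314 × ln(219/123) = 19.5 J/K.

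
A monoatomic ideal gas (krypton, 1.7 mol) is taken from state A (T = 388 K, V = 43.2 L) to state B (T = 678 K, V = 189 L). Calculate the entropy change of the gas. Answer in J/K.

Entropy is a state function: ΔS = nC_V ln(T₂/T₁) + nR ln(V₂/V₁), with C_V = 3R/2 = 12.47 J mol⁻¹ K⁻¹ for a monoatomic ideal gas.
ΔS = 1.7 × [12.47 × ln(678/388) + 8.314 × ln(189/43.2)] = 32.7 J/K.

ΔS = 32.7 J/K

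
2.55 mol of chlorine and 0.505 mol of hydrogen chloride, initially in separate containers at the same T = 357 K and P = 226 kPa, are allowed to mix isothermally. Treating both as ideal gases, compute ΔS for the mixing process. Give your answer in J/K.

Mole fractions: x_A = 2.55/3.05 = 0.835, x_B = 0.165.
ΔS_mix = −R(n_A ln x_A + n_B ln x_B) = −8.314 × (2.55 ln 0.835 + 0.505 ln 0.165) = 11.4 J/K.

ΔS_mix = 11.4 J/K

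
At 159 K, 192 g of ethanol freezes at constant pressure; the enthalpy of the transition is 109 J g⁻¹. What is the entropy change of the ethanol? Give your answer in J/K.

Heat released by the substance: Q = −mL = −192 × 109 = −20928 J.
At constant T, ΔS = Q_rev/T = −20928 / 159 = -132 J/K.

ΔS = -132 J/K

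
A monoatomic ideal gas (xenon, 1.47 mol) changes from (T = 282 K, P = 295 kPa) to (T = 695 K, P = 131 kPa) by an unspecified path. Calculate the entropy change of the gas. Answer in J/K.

ΔS = nC_p ln(T₂/T₁) − nR ln(P₂/P₁), with C_p = 5R/2 = 20.79 J mol⁻¹ K⁻¹ for a monoatomic ideal gas.
ΔS = 1.47 × [20.79 × ln(695/282) − 8.314 × ln(131/295)] = 37.5 J/K.

ΔS = 37.5 J/K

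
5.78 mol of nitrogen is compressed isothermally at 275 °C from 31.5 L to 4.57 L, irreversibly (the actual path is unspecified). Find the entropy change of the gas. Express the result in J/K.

ΔS_gas = -92.8 J/K

Entropy is a state function, so ΔS_gas depends only on the end states.
For an isothermal ideal gas ΔS_gas = nR ln(V₂/V₁) = 5.78 × 8.314 × ln(4.57/31.5) = -92.8 J/K.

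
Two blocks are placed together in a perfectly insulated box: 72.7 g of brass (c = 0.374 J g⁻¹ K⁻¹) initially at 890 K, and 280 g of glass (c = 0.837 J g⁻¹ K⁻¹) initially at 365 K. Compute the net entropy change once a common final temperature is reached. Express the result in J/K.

Energy balance: T_f = (m₁c₁T₁ + m₂c₂T₂)/(m₁c₁ + m₂c₂) = 419.58 K.
ΔS₁ = m₁c₁ ln(T_f/T₁) = 27.1898 × ln(419.58/890) = -20.45 J/K.
ΔS₂ = m₂c₂ ln(T_f/T₂) = 234.36 × ln(419.58/365) = 32.66 J/K.
ΔS_total = -20.45 + 32.66 = 12.2 J/K.

ΔS_total = 12.2 J/K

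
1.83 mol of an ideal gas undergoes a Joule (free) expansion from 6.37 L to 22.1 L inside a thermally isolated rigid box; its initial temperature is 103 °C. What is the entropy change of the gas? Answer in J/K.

For an ideal gas in free expansion Q = 0 and W = 0, so T is unchanged.
Entropy is a state function; using a reversible isothermal path, ΔS_gas = nR ln(V₂/V₁) = 1.83 × 8.314 × ln(22.1/6.37) = 18.9 J/K.

ΔS_gas = 18.9 J/K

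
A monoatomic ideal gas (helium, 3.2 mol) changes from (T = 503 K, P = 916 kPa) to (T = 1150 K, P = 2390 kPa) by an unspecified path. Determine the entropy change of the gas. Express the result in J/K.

ΔS = nC_p ln(T₂/T₁) − nR ln(P₂/P₁), with C_p = 5R/2 = 20.79 J mol⁻¹ K⁻¹ for a monoatomic ideal gas.
ΔS = 3.2 × [20.79 × ln(1150/503) − 8.314 × ln(2390/916)] = 29.5 J/K.

ΔS = 29.5 J/K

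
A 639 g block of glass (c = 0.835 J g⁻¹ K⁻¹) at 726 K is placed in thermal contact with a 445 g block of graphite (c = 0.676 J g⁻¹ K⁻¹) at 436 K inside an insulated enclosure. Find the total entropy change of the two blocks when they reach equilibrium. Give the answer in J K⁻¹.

ΔS_total = 23.6 J/K

Energy balance: T_f = (m₁c₁T₁ + m₂c₂T₂)/(m₁c₁ + m₂c₂) = 621.45 K.
ΔS₁ = m₁c₁ ln(T_f/T₁) = 533.565 × ln(621.45/726) = -82.97 J/K.
ΔS₂ = m₂c₂ ln(T_f/T₂) = 300.82 × ln(621.45/436) = 106.6 J/K.
ΔS_total = -82.97 + 106.6 = 23.6 J/K.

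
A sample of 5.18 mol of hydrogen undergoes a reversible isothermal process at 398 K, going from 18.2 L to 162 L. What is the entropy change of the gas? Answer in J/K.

For an isothermal ideal gas ΔS_gas = nR ln(V₂/V₁) = 5.18 × 8.314 × ln(162/18.2) = 94.2 J/K.

ΔS_gas = 94.2 J/K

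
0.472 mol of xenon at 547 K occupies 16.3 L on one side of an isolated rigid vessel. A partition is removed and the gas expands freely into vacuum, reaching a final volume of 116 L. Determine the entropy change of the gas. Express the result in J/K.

No heat is exchanged and no work is done, so the ideal-gas temperature stays constant.
Entropy is a state function; using a reversible isothermal path, ΔS_gas = nR ln(V₂/V₁) = 0.472 × 8.314 × ln(116/16.3) = 7.7 J/K.

ΔS_gas = 7.7 J/K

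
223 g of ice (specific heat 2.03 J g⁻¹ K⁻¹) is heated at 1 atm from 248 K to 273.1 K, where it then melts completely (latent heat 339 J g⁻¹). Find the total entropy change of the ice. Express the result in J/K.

ΔS = 320 J/K

Warming step: ΔS₁ = m c ln(T_tr/T_i) = 223 × 2.03 × ln(273.1/248) = 43.64 J/K.
Phase change: ΔS₂ = +mL/T_tr = 223 × 339 / 273.1 = 276.8 J/K.
ΔS_total = (43.64) + (276.8) = 320 J/K.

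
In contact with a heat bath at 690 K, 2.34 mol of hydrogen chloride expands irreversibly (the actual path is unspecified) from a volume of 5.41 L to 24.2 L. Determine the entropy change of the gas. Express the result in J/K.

ΔS_gas = 29.1 J/K

Entropy is a state function, so ΔS_gas depends only on the end states.
For an isothermal ideal gas ΔS_gas = nR ln(V₂/V₁) = 2.34 × 8.314 × ln(24.2/5.41) = 29.1 J/K.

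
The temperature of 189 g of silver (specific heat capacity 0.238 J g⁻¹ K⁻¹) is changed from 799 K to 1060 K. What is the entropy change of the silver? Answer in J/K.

ΔS = ∫dQ_rev/T = m c ln(T₂/T₁) = 189 × 0.238 × ln(1060/799) = 12.7 J/K.

ΔS = 12.7 J/K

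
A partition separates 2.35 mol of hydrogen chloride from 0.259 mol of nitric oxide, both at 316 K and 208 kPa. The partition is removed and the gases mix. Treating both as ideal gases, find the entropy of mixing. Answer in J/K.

Mole fractions: x_A = 2.35/2.61 = 0.901, x_B = 0.0993.
ΔS_mix = −R(n_A ln x_A + n_B ln x_B) = −8.314 × (2.35 ln 0.901 + 0.259 ln 0.0993) = 7.02 J/K.

ΔS_mix = 7.02 J/K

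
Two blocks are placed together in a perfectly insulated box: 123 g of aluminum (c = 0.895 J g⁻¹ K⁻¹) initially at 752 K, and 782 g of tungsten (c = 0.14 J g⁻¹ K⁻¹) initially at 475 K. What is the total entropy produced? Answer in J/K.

ΔS_total = 5.74 J/K

Energy balance: T_f = (m₁c₁T₁ + m₂c₂T₂)/(m₁c₁ + m₂c₂) = 613.88 K.
ΔS₁ = m₁c₁ ln(T_f/T₁) = 110.085 × ln(613.88/752) = -22.34 J/K.
ΔS₂ = m₂c₂ ln(T_f/T₂) = 109.48 × ln(613.88/475) = 28.08 J/K.
ΔS_total = -22.34 + 28.08 = 5.74 J/K.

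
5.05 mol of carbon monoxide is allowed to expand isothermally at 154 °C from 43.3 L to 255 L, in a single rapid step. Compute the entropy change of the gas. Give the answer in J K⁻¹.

ΔS_gas = 74.4 J/K

Entropy is a state function, so ΔS_gas depends only on the end states.
For an isothermal ideal gas ΔS_gas = nR ln(V₂/V₁) = 5.05 × 8.314 × ln(255/43.3) = 74.4 J/K.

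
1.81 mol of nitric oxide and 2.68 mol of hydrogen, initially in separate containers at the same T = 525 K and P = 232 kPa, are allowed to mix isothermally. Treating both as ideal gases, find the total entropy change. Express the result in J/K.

Mole fractions: x_A = 1.81/4.49 = 0.403, x_B = 0.597.
ΔS_mix = −R(n_A ln x_A + n_B ln x_B) = −8.314 × (1.81 ln 0.403 + 2.68 ln 0.597) = 25.2 J/K.

ΔS_mix = 25.2 J/K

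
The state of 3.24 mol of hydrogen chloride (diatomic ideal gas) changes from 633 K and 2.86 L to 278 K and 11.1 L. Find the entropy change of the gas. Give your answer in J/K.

Entropy is a state function: ΔS = nC_V ln(T₂/T₁) + nR ln(V₂/V₁), with C_V = 5R/2 = 20.79 J mol⁻¹ K⁻¹ for a diatomic ideal gas.
ΔS = 3.24 × [20.79 × ln(278/633) + 8.314 × ln(11.1/2.86)] = -18.9 J/K.

ΔS = -18.9 J/K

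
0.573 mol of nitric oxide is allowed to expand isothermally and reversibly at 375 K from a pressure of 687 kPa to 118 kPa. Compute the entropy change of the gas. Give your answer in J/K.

For an isothermal ideal gas ΔS_gas = nR ln(P₁/P₂) = 0.573 × 8.314 × ln(687/118) = 8.39 J/K.

ΔS_gas = 8.39 J/K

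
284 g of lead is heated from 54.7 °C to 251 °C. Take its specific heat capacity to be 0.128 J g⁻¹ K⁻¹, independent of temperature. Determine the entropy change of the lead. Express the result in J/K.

ΔS = 17.1 J/K

In kelvin: T₁ = 327.85 K, T₂ = 524.15 K. ΔS = ∫dQ_rev/T = m c ln(T₂/T₁) = 284 × 0.128 × ln(524.15/327.85) = 17.1 J/K.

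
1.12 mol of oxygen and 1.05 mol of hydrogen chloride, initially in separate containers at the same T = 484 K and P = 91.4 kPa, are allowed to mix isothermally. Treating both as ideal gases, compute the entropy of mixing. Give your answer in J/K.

Mole fractions: x_A = 1.12/2.17 = 0.516, x_B = 0.484.
ΔS_mix = −R(n_A ln x_A + n_B ln x_B) = −8.314 × (1.12 ln 0.516 + 1.05 ln 0.484) = 12.5 J/K.

ΔS_mix = 12.5 J/K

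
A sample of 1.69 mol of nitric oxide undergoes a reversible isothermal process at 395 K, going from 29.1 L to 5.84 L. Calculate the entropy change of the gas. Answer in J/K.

ΔS_gas = -22.6 J/K

For an isothermal ideal gas ΔS_gas = nR ln(V₂/V₁) = 1.69 × 8.314 × ln(5.84/29.1) = -22.6 J/K.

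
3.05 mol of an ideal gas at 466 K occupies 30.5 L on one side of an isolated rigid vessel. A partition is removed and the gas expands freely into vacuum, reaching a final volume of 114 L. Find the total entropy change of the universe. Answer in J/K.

For an ideal gas in free expansion Q = 0 and W = 0, so T is unchanged.
Entropy is a state function; using a reversible isothermal path, ΔS_gas = nR ln(V₂/V₁) = 3.05 × 8.314 × ln(114/30.5) = 33.4 J/K.
The insulated surroundings exchange no heat, so ΔS_surr = 0 and ΔS_universe = ΔS_gas.

ΔS_universe = 33.4 J/K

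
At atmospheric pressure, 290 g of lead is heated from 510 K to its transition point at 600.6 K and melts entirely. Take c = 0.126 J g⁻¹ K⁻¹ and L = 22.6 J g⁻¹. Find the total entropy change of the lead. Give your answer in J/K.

Warming step: ΔS₁ = m c ln(T_tr/T_i) = 290 × 0.126 × ln(600.6/510) = 5.975 J/K.
Phase change: ΔS₂ = +mL/T_tr = 290 × 22.6 / 600.6 = 10.91 J/K.
ΔS_total = (5.975) + (10.91) = 16.9 J/K.

ΔS = 16.9 J/K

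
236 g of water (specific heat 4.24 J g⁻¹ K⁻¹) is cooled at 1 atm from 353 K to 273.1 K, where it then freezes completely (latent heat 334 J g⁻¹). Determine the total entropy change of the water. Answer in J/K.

Cooling step: ΔS₁ = m c ln(T_tr/T_i) = 236 × 4.24 × ln(273.1/353) = -256.8 J/K.
Phase change: ΔS₂ = −mL/T_tr = −236 × 334 / 273.1 = -288.6 J/K.
ΔS_total = (-256.8) + (-288.6) = -545 J/K.

ΔS = -545 J/K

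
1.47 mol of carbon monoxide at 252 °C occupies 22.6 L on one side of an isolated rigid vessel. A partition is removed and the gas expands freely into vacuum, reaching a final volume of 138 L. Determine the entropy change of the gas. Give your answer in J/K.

ΔS_gas = 22.1 J/K

For an ideal gas in free expansion Q = 0 and W = 0, so T is unchanged.
Entropy is a state function; using a reversible isothermal path, ΔS_gas = nR ln(V₂/V₁) = 1.47 × 8.314 × ln(138/22.6) = 22.1 J/K.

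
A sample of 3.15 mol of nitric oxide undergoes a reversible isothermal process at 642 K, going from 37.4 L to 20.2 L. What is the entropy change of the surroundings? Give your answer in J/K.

For an isothermal ideal gas ΔS_gas = nR ln(V₂/V₁) = 3.15 × 8.314 × ln(20.2/37.4) = -16.1 J/K.
The process is reversible, so ΔS_surr = −ΔS_gas = 16.1 J/K and ΔS_universe = 0.

ΔS_surr = 16.1 J/K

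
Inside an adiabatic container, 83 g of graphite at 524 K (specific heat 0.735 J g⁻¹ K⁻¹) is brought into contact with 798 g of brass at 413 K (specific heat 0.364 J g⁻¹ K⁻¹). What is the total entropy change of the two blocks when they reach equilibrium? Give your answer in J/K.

Energy balance: T_f = (m₁c₁T₁ + m₂c₂T₂)/(m₁c₁ + m₂c₂) = 432.27 K.
ΔS₁ = m₁c₁ ln(T_f/T₁) = 61.005 × ln(432.27/524) = -11.74 J/K.
ΔS₂ = m₂c₂ ln(T_f/T₂) = 290.472 × ln(432.27/413) = 13.24 J/K.
ΔS_total = -11.74 + 13.24 = 1.5 J/K.

ΔS_total = 1.5 J/K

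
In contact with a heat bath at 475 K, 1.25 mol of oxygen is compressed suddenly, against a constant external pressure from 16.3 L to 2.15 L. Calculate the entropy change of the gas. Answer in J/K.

Entropy is a state function, so ΔS_gas depends only on the end states.
For an isothermal ideal gas ΔS_gas = nR ln(V₂/V₁) = 1.25 × 8.314 × ln(2.15/16.3) = -21.1 J/K.

ΔS_gas = -21.1 J/K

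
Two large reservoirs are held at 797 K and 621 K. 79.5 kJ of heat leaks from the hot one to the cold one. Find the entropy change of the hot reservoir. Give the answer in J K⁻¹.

ΔS_hot = -99.7 J/K

The hot reservoir loses heat Q, so ΔS_hot = −Q/T_H = −79500/797 = -99.7 J/K.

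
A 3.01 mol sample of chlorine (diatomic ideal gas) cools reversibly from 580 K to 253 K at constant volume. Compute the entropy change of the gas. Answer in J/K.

ΔS = -51.9 J/K

At constant volume, ΔS = nC_V ln(T₂/T₁) with C_V = 5R/2 = 20.79 J mol⁻¹ K⁻¹.
ΔS = 3.01 × 20.79 × ln(253/580) = -51.9 J/K.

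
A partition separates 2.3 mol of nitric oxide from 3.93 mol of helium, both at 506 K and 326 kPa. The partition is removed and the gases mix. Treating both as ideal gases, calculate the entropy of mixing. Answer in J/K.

Mole fractions: x_A = 2.3/6.23 = 0.369, x_B = 0.631.
ΔS_mix = −R(n_A ln x_A + n_B ln x_B) = −8.314 × (2.3 ln 0.369 + 3.93 ln 0.631) = 34.1 J/K.

ΔS_mix = 34.1 J/K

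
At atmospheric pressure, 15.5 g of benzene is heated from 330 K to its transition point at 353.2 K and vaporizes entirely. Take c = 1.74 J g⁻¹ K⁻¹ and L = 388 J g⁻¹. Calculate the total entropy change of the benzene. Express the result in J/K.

Warming step: ΔS₁ = m c ln(T_tr/T_i) = 15.5 × 1.74 × ln(353.2/330) = 1.832 J/K.
Phase change: ΔS₂ = +mL/T_tr = 15.5 × 388 / 353.2 = 17.03 J/K.
ΔS_total = (1.832) + (17.03) = 18.9 J/K.

ΔS = 18.9 J/K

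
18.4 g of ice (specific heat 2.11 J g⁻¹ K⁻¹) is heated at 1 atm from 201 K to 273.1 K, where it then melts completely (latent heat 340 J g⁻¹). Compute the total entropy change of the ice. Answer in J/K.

ΔS = 34.8 J/K

Warming step: ΔS₁ = m c ln(T_tr/T_i) = 18.4 × 2.11 × ln(273.1/201) = 11.9 J/K.
Phase change: ΔS₂ = +mL/T_tr = 18.4 × 340 / 273.1 = 22.91 J/K.
ΔS_total = (11.9) + (22.91) = 34.8 J/K.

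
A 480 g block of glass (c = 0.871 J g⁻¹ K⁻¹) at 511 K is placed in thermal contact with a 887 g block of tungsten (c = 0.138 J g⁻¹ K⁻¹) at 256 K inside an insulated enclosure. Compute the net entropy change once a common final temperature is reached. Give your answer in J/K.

Energy balance: T_f = (m₁c₁T₁ + m₂c₂T₂)/(m₁c₁ + m₂c₂) = 453.25 K.
ΔS₁ = m₁c₁ ln(T_f/T₁) = 418.08 × ln(453.25/511) = -50.14 J/K.
ΔS₂ = m₂c₂ ln(T_f/T₂) = 122.406 × ln(453.25/256) = 69.93 J/K.
ΔS_total = -50.14 + 69.93 = 19.8 J/K.

ΔS_total = 19.8 J/K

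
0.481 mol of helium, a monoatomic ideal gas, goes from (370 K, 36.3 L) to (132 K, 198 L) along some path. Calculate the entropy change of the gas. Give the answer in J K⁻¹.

ΔS = 0.601 J/K

Entropy is a state function: ΔS = nC_V ln(T₂/T₁) + nR ln(V₂/V₁), with C_V = 3R/2 = 12.47 J mol⁻¹ K⁻¹ for a monoatomic ideal gas.
ΔS = 0.481 × [12.47 × ln(132/370) + 8.314 × ln(198/36.3)] = 0.601 J/K.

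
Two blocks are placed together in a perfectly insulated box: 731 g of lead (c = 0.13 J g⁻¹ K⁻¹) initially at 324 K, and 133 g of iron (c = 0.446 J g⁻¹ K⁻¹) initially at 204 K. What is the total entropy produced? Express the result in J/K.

Energy balance: T_f = (m₁c₁T₁ + m₂c₂T₂)/(m₁c₁ + m₂c₂) = 277.88 K.
ΔS₁ = m₁c₁ ln(T_f/T₁) = 95.03 × ln(277.88/324) = -14.59 J/K.
ΔS₂ = m₂c₂ ln(T_f/T₂) = 59.318 × ln(277.88/204) = 18.33 J/K.
ΔS_total = -14.59 + 18.33 = 3.74 J/K.

ΔS_total = 3.74 J/K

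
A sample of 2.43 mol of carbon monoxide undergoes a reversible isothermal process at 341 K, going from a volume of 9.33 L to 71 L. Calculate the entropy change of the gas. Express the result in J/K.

ΔS_gas = 41 J/K

For an isothermal ideal gas ΔS_gas = nR ln(V₂/V₁) = 2.43 × 8.314 × ln(71/9.33) = 41 J/K.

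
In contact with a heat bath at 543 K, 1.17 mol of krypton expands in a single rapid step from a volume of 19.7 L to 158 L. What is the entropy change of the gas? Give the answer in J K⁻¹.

Entropy is a state function, so ΔS_gas depends only on the end states.
For an isothermal ideal gas ΔS_gas = nR ln(V₂/V₁) = 1.17 × 8.314 × ln(158/19.7) = 20.3 J/K.

ΔS_gas = 20.3 J/K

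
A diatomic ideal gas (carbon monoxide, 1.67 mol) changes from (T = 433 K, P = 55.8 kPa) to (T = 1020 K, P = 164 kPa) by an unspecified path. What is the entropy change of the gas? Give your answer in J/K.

ΔS = 26.7 J/K

ΔS = nC_p ln(T₂/T₁) − nR ln(P₂/P₁), with C_p = 7R/2 = 29.1 J mol⁻¹ K⁻¹ for a diatomic ideal gas.
ΔS = 1.67 × [29.1 × ln(1020/433) − 8.314 × ln(164/55.8)] = 26.7 J/K.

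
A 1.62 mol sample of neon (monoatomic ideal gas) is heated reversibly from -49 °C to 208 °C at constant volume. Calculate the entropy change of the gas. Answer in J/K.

In kelvin: T₁ = 224.15 K, T₂ = 481.15 K. At constant volume, ΔS = nC_V ln(T₂/T₁) with C_V = 3R/2 = 12.47 J mol⁻¹ K⁻¹.
ΔS = 1.62 × 12.47 × ln(481.15/224.15) = 15.4 J/K.

ΔS = 15.4 J/K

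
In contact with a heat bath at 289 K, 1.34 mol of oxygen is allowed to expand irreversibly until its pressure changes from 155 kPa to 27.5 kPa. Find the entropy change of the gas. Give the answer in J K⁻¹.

ΔS_gas = 19.3 J/K

Entropy is a state function, so ΔS_gas depends only on the end states.
For an isothermal ideal gas ΔS_gas = nR ln(P₁/P₂) = 1.34 × 8.314 × ln(155/27.5) = 19.3 J/K.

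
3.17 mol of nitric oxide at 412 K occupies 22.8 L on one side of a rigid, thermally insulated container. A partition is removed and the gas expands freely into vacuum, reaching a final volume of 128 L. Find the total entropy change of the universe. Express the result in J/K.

ΔS_universe = 45.5 J/K

No heat is exchanged and no work is done, so the ideal-gas temperature stays constant.
Entropy is a state function; using a reversible isothermal path, ΔS_gas = nR ln(V₂/V₁) = 3.17 × 8.314 × ln(128/22.8) = 45.5 J/K.
The insulated surroundings exchange no heat, so ΔS_surr = 0 and ΔS_universe = ΔS_gas.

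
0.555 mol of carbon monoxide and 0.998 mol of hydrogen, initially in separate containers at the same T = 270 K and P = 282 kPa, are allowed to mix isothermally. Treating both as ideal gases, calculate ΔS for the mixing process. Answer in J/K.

ΔS_mix = 8.42 J/K

Mole fractions: x_A = 0.555/1.55 = 0.357, x_B = 0.643.
ΔS_mix = −R(n_A ln x_A + n_B ln x_B) = −8.314 × (0.555 ln 0.357 + 0.998 ln 0.643) = 8.42 J/K.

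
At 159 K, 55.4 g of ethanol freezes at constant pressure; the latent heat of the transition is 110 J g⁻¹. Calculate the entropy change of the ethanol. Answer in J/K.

Heat released by the substance: Q = −mL = −55.4 × 110 = −6094 J.
At constant T, ΔS = Q_rev/T = −6094 / 159 = -38.3 J/K.

ΔS = -38.3 J/K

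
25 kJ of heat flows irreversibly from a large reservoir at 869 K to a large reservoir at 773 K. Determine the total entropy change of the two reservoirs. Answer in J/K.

ΔS_total = 3.57 J/K

ΔS_hot = −Q/T_H = −25000/869 = -28.77 J/K and ΔS_cold = +Q/T_C = 25000/773 = 32.34 J/K.
ΔS_total = -28.77 + 32.34 = 3.57 J/K, positive as the second law requires.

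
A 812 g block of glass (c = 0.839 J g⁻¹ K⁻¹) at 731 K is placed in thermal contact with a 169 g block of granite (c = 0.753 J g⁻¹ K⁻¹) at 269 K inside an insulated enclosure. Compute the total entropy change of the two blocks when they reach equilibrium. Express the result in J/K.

Energy balance: T_f = (m₁c₁T₁ + m₂c₂T₂)/(m₁c₁ + m₂c₂) = 658.28 K.
ΔS₁ = m₁c₁ ln(T_f/T₁) = 681.268 × ln(658.28/731) = -71.38 J/K.
ΔS₂ = m₂c₂ ln(T_f/T₂) = 127.257 × ln(658.28/269) = 113.9 J/K.
ΔS_total = -71.38 + 113.9 = 42.5 J/K.

ΔS_total = 42.5 J/K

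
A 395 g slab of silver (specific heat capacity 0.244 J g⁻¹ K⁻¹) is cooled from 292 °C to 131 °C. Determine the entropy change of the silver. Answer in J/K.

In kelvin: T₁ = 565.15 K, T₂ = 404.15 K. ΔS = ∫dQ_rev/T = m c ln(T₂/T₁) = 395 × 0.244 × ln(404.15/565.15) = -32.3 J/K.

ΔS = -32.3 J/K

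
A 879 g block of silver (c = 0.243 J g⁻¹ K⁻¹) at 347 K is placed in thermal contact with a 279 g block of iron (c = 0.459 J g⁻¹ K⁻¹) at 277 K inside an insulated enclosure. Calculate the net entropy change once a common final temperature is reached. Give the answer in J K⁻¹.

Energy balance: T_f = (m₁c₁T₁ + m₂c₂T₂)/(m₁c₁ + m₂c₂) = 320.76 K.
ΔS₁ = m₁c₁ ln(T_f/T₁) = 213.597 × ln(320.76/347) = -16.79 J/K.
ΔS₂ = m₂c₂ ln(T_f/T₂) = 128.061 × ln(320.76/277) = 18.78 J/K.
ΔS_total = -16.79 + 18.78 = 1.99 J/K.

ΔS_total = 1.99 J/K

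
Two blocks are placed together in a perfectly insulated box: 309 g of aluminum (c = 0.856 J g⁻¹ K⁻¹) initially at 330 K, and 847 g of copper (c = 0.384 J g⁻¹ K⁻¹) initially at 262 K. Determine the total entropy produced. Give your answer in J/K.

Energy balance: T_f = (m₁c₁T₁ + m₂c₂T₂)/(m₁c₁ + m₂c₂) = 292.5 K.
ΔS₁ = m₁c₁ ln(T_f/T₁) = 264.504 × ln(292.5/330) = -31.908 J/K.
ΔS₂ = m₂c₂ ln(T_f/T₂) = 325.248 × ln(292.5/262) = 35.814 J/K.
ΔS_total = -31.908 + 35.814 = 3.91 J/K.

ΔS_total = 3.91 J/K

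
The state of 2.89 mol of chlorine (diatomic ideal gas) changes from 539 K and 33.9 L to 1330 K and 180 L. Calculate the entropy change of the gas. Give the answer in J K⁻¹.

Entropy is a state function: ΔS = nC_V ln(T₂/T₁) + nR ln(V₂/V₁), with C_V = 5R/2 = 20.79 J mol⁻¹ K⁻¹ for a diatomic ideal gas.
ΔS = 2.89 × [20.79 × ln(1330/539) + 8.314 × ln(180/33.9)] = 94.4 J/K.

ΔS = 94.4 J/K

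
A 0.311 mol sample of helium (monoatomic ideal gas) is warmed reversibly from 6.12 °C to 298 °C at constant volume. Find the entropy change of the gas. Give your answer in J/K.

ΔS = 2.77 J/K

In kelvin: T₁ = 279.27 K, T₂ = 571.15 K. At constant volume, ΔS = nC_V ln(T₂/T₁) with C_V = 3R/2 = 12.47 J mol⁻¹ K⁻¹.
ΔS = 0.311 × 12.47 × ln(571.15/279.27) = 2.77 J/K.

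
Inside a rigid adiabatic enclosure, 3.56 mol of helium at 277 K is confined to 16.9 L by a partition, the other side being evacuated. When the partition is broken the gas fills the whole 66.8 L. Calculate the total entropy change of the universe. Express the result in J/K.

No heat is exchanged and no work is done, so the ideal-gas temperature stays constant.
Entropy is a state function; using a reversible isothermal path, ΔS_gas = nR ln(V₂/V₁) = 3.56 × 8.314 × ln(66.8/16.9) = 40.7 J/K.
The insulated surroundings exchange no heat, so ΔS_surr = 0 and ΔS_universe = ΔS_gas.

ΔS_universe = 40.7 J/K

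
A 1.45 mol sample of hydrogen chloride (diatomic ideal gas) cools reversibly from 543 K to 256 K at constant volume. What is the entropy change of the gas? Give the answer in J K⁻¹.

At constant volume, ΔS = nC_V ln(T₂/T₁) with C_V = 5R/2 = 20.79 J mol⁻¹ K⁻¹.
ΔS = 1.45 × 20.79 × ln(256/543) = -22.7 J/K.

ΔS = -22.7 J/K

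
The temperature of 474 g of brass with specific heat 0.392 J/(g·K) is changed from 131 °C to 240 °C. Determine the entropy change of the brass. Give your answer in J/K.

ΔS = 44.4 J/K

In kelvin: T₁ = 404.15 K, T₂ = 513.15 K. ΔS = ∫dQ_rev/T = m c ln(T₂/T₁) = 474 × 0.392 × ln(513.15/404.15) = 44.4 J/K.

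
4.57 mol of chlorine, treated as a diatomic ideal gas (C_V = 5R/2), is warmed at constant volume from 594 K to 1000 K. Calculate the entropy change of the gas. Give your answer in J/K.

ΔS = 49.5 J/K

At constant volume, ΔS = nC_V ln(T₂/T₁) with C_V = 5R/2 = 20.79 J mol⁻¹ K⁻¹.
ΔS = 4.57 × 20.79 × ln(1000/594) = 49.5 J/K.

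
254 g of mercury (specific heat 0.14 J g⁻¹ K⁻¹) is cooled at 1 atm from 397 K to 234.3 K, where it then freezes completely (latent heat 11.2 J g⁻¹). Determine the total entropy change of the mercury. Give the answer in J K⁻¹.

Cooling step: ΔS₁ = m c ln(T_tr/T_i) = 254 × 0.14 × ln(234.3/397) = -18.75 J/K.
Phase change: ΔS₂ = −mL/T_tr = −254 × 11.2 / 234.3 = -12.14 J/K.
ΔS_total = (-18.75) + (-12.14) = -30.9 J/K.

ΔS = -30.9 J/K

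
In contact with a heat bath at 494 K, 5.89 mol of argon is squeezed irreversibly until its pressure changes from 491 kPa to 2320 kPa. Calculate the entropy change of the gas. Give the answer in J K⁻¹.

Entropy is a state function, so ΔS_gas depends only on the end states.
For an isothermal ideal gas ΔS_gas = nR ln(P₁/P₂) = 5.89 × 8.314 × ln(491/2320) = -76 J/K.

ΔS_gas = -76 J/K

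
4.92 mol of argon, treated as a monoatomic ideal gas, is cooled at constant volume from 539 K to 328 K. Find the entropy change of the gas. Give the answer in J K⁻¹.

ΔS = -30.5 J/K

At constant volume, ΔS = nC_V ln(T₂/T₁) with C_V = 3R/2 = 12.47 J mol⁻¹ K⁻¹.
ΔS = 4.92 × 12.47 × ln(328/539) = -30.5 J/K.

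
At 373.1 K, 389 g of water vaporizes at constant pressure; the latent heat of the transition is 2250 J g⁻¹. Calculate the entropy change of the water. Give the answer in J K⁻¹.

Heat absorbed by the substance: Q = mL = 389 × 2250 = 875250 J.
At constant T, ΔS = Q_rev/T = 875250 / 373.1 = 2350 J/K.

ΔS = 2350 J/K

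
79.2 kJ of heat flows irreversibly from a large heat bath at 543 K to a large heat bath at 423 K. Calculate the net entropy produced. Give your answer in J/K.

ΔS_total = 41.4 J/K

ΔS_hot = −Q/T_H = −79200/543 = -145.86 J/K and ΔS_cold = +Q/T_C = 79200/423 = 187.23 J/K.
ΔS_total = -145.86 + 187.23 = 41.4 J/K, positive as the second law requires.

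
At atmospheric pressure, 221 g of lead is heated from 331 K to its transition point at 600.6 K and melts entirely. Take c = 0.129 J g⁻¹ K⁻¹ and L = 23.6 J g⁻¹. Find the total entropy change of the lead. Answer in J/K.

ΔS = 25.7 J/K

Warming step: ΔS₁ = m c ln(T_tr/T_i) = 221 × 0.129 × ln(600.6/331) = 16.99 J/K.
Phase change: ΔS₂ = +mL/T_tr = 221 × 23.6 / 600.6 = 8.684 J/K.
ΔS_total = (16.99) + (8.684) = 25.7 J/K.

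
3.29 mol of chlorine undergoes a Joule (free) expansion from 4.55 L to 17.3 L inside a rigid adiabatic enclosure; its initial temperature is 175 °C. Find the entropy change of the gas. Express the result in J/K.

No heat is exchanged and no work is done, so the ideal-gas temperature stays constant.
Entropy is a state function; using a reversible isothermal path, ΔS_gas = nR ln(V₂/V₁) = 3.29 × 8.314 × ln(17.3/4.55) = 36.5 J/K.

ΔS_gas = 36.5 J/K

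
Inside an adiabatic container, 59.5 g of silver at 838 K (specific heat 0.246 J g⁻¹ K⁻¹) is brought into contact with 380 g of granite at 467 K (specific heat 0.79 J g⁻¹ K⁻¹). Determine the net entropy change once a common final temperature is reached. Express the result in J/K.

ΔS_total = 2.86 J/K

Energy balance: T_f = (m₁c₁T₁ + m₂c₂T₂)/(m₁c₁ + m₂c₂) = 484.25 K.
ΔS₁ = m₁c₁ ln(T_f/T₁) = 14.637 × ln(484.25/838) = -8.027 J/K.
ΔS₂ = m₂c₂ ln(T_f/T₂) = 300.2 × ln(484.25/467) = 10.89 J/K.
ΔS_total = -8.027 + 10.89 = 2.86 J/K.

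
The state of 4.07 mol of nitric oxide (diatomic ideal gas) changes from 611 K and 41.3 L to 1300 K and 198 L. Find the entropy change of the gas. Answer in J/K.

ΔS = 117 J/K

Entropy is a state function: ΔS = nC_V ln(T₂/T₁) + nR ln(V₂/V₁), with C_V = 5R/2 = 20.79 J mol⁻¹ K⁻¹ for a diatomic ideal gas.
ΔS = 4.07 × [20.79 × ln(1300/611) + 8.314 × ln(198/41.3)] = 117 J/K.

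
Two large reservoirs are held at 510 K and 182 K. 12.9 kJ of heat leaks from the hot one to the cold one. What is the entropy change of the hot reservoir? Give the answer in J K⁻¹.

ΔS_hot = -25.3 J/K

The hot reservoir loses heat Q, so ΔS_hot = −Q/T_H = −12900/510 = -25.3 J/K.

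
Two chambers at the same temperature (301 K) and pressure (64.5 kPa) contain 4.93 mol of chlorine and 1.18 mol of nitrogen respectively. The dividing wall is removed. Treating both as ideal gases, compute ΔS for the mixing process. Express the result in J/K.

ΔS_mix = 24.9 J/K

Mole fractions: x_A = 4.93/6.11 = 0.807, x_B = 0.193.
ΔS_mix = −R(n_A ln x_A + n_B ln x_B) = −8.314 × (4.93 ln 0.807 + 1.18 ln 0.193) = 24.9 J/K.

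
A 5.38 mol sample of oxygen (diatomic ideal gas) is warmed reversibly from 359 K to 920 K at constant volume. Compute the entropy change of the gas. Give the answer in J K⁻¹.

At constant volume, ΔS = nC_V ln(T₂/T₁) with C_V = 5R/2 = 20.79 J mol⁻¹ K⁻¹.
ΔS = 5.38 × 20.79 × ln(920/359) = 105 J/K.

ΔS = 105 J/K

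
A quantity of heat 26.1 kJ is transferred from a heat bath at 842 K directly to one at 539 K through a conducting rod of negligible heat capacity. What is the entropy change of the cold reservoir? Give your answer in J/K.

ΔS_cold = 48.4 J/K

The cold reservoir gains heat Q, so ΔS_cold = +Q/T_C = 26100/539 = 48.4 J/K.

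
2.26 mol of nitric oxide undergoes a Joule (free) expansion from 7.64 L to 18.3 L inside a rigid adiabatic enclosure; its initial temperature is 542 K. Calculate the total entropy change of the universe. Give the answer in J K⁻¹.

ΔS_universe = 16.4 J/K

No heat is exchanged and no work is done, so the ideal-gas temperature stays constant.
Entropy is a state function; using a reversible isothermal path, ΔS_gas = nR ln(V₂/V₁) = 2.26 × 8.314 × ln(18.3/7.64) = 16.4 J/K.
The insulated surroundings exchange no heat, so ΔS_surr = 0 and ΔS_universe = ΔS_gas.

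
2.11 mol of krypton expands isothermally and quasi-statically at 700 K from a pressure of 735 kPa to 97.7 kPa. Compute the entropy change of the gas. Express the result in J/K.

For an isothermal ideal gas ΔS_gas = nR ln(P₁/P₂) = 2.11 × 8.314 × ln(735/97.7) = 35.4 J/K.

ΔS_gas = 35.4 J/K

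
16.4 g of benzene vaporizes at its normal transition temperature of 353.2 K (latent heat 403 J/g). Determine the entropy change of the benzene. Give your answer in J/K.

Heat absorbed by the substance: Q = mL = 16.4 × 403 = 6609.2 J.
At constant T, ΔS = Q_rev/T = 6609.2 / 353.2 = 18.7 J/K.

ΔS = 18.7 J/K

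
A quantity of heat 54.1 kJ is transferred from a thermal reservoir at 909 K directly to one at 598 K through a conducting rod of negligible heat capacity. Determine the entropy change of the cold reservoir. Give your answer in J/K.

ΔS_cold = 90.5 J/K

The cold reservoir gains heat Q, so ΔS_cold = +Q/T_C = 54100/598 = 90.5 J/K.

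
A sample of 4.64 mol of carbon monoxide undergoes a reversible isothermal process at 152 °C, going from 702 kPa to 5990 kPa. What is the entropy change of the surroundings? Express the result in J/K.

For an isothermal ideal gas ΔS_gas = nR ln(P₁/P₂) = 4.64 × 8.314 × ln(702/5990) = -82.7 J/K.
The process is reversible, so ΔS_surr = −ΔS_gas = 82.7 J/K and ΔS_universe = 0.

ΔS_surr = 82.7 J/K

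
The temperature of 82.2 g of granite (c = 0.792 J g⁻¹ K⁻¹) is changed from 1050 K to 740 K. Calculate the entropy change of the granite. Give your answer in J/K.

ΔS = ∫dQ_rev/T = m c ln(T₂/T₁) = 82.2 × 0.792 × ln(740/1050) = -22.8 J/K.

ΔS = -22.8 J/K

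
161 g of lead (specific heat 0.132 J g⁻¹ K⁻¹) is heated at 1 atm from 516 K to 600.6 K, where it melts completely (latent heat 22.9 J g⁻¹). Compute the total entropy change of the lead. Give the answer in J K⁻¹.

ΔS = 9.37 J/K

Warming step: ΔS₁ = m c ln(T_tr/T_i) = 161 × 0.132 × ln(600.6/516) = 3.227 J/K.
Phase change: ΔS₂ = +mL/T_tr = 161 × 22.9 / 600.6 = 6.139 J/K.
ΔS_total = (3.227) + (6.139) = 9.37 J/K.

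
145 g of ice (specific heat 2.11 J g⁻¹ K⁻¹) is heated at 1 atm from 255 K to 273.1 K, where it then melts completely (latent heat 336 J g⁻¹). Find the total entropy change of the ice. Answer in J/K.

Warming step: ΔS₁ = m c ln(T_tr/T_i) = 145 × 2.11 × ln(273.1/255) = 20.98 J/K.
Phase change: ΔS₂ = +mL/T_tr = 145 × 336 / 273.1 = 178.4 J/K.
ΔS_total = (20.98) + (178.4) = 199 J/K.

ΔS = 199 J/K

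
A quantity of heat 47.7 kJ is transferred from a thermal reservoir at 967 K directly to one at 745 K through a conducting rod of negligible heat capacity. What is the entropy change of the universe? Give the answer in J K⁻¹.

ΔS_total = 14.7 J/K

ΔS_hot = −Q/T_H = −47700/967 = -49.33 J/K and ΔS_cold = +Q/T_C = 47700/745 = 64.03 J/K.
ΔS_total = -49.33 + 64.03 = 14.7 J/K, positive as the second law requires.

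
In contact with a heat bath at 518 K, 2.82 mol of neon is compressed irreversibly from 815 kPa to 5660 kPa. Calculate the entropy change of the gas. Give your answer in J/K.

ΔS_gas = -45.4 J/K

Entropy is a state function, so ΔS_gas depends only on the end states.
For an isothermal ideal gas ΔS_gas = nR ln(P₁/P₂) = 2.82 × 8.314 × ln(815/5660) = -45.4 J/K.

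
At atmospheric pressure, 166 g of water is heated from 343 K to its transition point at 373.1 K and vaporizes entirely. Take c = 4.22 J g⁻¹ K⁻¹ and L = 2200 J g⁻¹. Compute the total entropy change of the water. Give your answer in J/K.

Warming step: ΔS₁ = m c ln(T_tr/T_i) = 166 × 4.22 × ln(373.1/343) = 58.92 J/K.
Phase change: ΔS₂ = +mL/T_tr = 166 × 2200 / 373.1 = 978.8 J/K.
ΔS_total = (58.92) + (978.8) = 1040 J/K.

ΔS = 1040 J/K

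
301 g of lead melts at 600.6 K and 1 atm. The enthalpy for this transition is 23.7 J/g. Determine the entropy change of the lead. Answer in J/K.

Heat absorbed by the substance: Q = mL = 301 × 23.7 = 7133.7 J.
At constant T, ΔS = Q_rev/T = 7133.7 / 600.6 = 11.9 J/K.

ΔS = 11.9 J/K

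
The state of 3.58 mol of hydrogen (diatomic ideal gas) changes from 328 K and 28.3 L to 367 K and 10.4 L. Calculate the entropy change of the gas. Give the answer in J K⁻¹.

Entropy is a state function: ΔS = nC_V ln(T₂/T₁) + nR ln(V₂/V₁), with C_V = 5R/2 = 20.79 J mol⁻¹ K⁻¹ for a diatomic ideal gas.
ΔS = 3.58 × [20.79 × ln(367/328) + 8.314 × ln(10.4/28.3)] = -21.4 J/K.

ΔS = -21.4 J/K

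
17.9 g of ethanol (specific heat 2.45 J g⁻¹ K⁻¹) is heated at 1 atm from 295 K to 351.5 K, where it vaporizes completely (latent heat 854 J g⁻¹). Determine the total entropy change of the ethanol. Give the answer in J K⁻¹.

Warming step: ΔS₁ = m c ln(T_tr/T_i) = 17.9 × 2.45 × ln(351.5/295) = 7.685 J/K.
Phase change: ΔS₂ = +mL/T_tr = 17.9 × 854 / 351.5 = 43.49 J/K.
ΔS_total = (7.685) + (43.49) = 51.2 J/K.

ΔS = 51.2 J/K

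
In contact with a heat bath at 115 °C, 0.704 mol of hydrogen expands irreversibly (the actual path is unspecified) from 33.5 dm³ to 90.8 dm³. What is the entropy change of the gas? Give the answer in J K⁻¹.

ΔS_gas = 5.84 J/K

Entropy is a state function, so ΔS_gas depends only on the end states.
For an isothermal ideal gas ΔS_gas = nR ln(V₂/V₁) = 0.704 × 8.314 × ln(90.8/33.5) = 5.84 J/K.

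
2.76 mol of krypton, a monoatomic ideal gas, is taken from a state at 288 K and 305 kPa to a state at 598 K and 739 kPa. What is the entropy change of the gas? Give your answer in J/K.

ΔS = nC_p ln(T₂/T₁) − nR ln(P₂/P₁), with C_p = 5R/2 = 20.79 J mol⁻¹ K⁻¹ for a monoatomic ideal gas.
ΔS = 2.76 × [20.79 × ln(598/288) − 8.314 × ln(739/305)] = 21.6 J/K.

ΔS = 21.6 J/K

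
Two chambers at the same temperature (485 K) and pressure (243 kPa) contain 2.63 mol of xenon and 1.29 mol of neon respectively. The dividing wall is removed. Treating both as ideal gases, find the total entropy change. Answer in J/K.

ΔS_mix = 20.6 J/K

Mole fractions: x_A = 2.63/3.92 = 0.671, x_B = 0.329.
ΔS_mix = −R(n_A ln x_A + n_B ln x_B) = −8.314 × (2.63 ln 0.671 + 1.29 ln 0.329) = 20.6 J/K.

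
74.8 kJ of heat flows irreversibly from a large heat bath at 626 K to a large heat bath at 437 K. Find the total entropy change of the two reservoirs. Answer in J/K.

ΔS_hot = −Q/T_H = −74800/626 = -119.5 J/K and ΔS_cold = +Q/T_C = 74800/437 = 171.2 J/K.
ΔS_total = -119.5 + 171.2 = 51.7 J/K, positive as the second law requires.

ΔS_total = 51.7 J/K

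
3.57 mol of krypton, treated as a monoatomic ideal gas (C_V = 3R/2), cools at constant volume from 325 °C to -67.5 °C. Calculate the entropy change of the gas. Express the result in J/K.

In kelvin: T₁ = 598.15 K, T₂ = 205.65 K. At constant volume, ΔS = nC_V ln(T₂/T₁) with C_V = 3R/2 = 12.47 J mol⁻¹ K⁻¹.
ΔS = 3.57 × 12.47 × ln(205.65/598.15) = -47.5 J/K.

ΔS = -47.5 J/K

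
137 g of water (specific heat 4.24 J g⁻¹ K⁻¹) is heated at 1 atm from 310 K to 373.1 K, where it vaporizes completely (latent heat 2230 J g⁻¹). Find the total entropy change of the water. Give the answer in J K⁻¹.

Warming step: ΔS₁ = m c ln(T_tr/T_i) = 137 × 4.24 × ln(373.1/310) = 107.6 J/K.
Phase change: ΔS₂ = +mL/T_tr = 137 × 2230 / 373.1 = 818.8 J/K.
ΔS_total = (107.6) + (818.8) = 926 J/K.

ΔS = 926 J/K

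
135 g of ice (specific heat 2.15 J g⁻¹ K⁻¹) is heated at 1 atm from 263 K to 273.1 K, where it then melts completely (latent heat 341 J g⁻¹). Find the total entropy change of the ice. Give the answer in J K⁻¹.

ΔS = 180 J/K

Warming step: ΔS₁ = m c ln(T_tr/T_i) = 135 × 2.15 × ln(273.1/263) = 10.94 J/K.
Phase change: ΔS₂ = +mL/T_tr = 135 × 341 / 273.1 = 168.6 J/K.
ΔS_total = (10.94) + (168.6) = 180 J/K.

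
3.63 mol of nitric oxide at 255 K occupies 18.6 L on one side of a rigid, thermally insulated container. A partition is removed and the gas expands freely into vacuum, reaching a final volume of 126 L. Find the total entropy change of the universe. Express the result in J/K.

For an ideal gas in free expansion Q = 0 and W = 0, so T is unchanged.
Entropy is a state function; using a reversible isothermal path, ΔS_gas = nR ln(V₂/V₁) = 3.63 × 8.314 × ln(126/18.6) = 57.7 J/K.
The insulated surroundings exchange no heat, so ΔS_surr = 0 and ΔS_universe = ΔS_gas.

ΔS_universe = 57.7 J/K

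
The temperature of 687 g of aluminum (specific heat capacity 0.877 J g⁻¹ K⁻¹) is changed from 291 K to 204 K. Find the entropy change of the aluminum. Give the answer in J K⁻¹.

ΔS = ∫dQ_rev/T = m c ln(T₂/T₁) = 687 × 0.877 × ln(204/291) = -214 J/K.

ΔS = -214 J/K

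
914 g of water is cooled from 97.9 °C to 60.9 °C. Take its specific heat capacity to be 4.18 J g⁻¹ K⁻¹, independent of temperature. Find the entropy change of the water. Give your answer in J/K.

In kelvin: T₁ = 371.05 K, T₂ = 334.05 K. ΔS = ∫dQ_rev/T = m c ln(T₂/T₁) = 914 × 4.18 × ln(334.05/371.05) = -401 J/K.

ΔS = -401 J/K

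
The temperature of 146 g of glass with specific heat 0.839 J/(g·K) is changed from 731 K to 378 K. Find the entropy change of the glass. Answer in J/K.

ΔS = ∫dQ_rev/T = m c ln(T₂/T₁) = 146 × 0.839 × ln(378/731) = -80.8 J/K.

ΔS = -80.8 J/K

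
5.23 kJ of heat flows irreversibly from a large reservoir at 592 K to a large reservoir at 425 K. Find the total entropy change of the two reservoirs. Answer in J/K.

ΔS_hot = −Q/T_H = −5230/592 = -8.8345 J/K and ΔS_cold = +Q/T_C = 5230/425 = 12.306 J/K.
ΔS_total = -8.8345 + 12.306 = 3.47 J/K, positive as the second law requires.

ΔS_total = 3.47 J/K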